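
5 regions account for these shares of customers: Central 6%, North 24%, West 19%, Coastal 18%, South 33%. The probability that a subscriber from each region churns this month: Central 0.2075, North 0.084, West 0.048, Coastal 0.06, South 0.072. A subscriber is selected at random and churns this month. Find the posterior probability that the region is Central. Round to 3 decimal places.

Prior × likelihood for each hypothesis:
  Central: 0.06 × 0.2075 = 0.01245
  North: 0.24 × 0.084 = 0.02016
  West: 0.19 × 0.048 = 0.00912
  Coastal: 0.18 × 0.06 = 0.0108
  South: 0.33 × 0.072 = 0.02376
Total = 0.07629.
P(Central | evidence) = 0.01245 / 0.07629 ≈ 0.163.

0.163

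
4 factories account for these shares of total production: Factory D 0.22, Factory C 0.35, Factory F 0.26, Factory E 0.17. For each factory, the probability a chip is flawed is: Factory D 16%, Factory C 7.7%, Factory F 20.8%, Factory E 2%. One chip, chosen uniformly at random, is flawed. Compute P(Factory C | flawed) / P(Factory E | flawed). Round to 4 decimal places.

Unnormalized posteriors (prior × likelihood):
  Factory D: 0.22 × 0.16 = 0.0352
  Factory C: 0.35 × 0.077 = 0.02695
  Factory F: 0.26 × 0.208 = 0.05408
  Factory E: 0.17 × 0.02 = 0.0034
Total = 0.11963.
The ratio is 0.02695 / 0.0034 (the normalizer cancels) = 7.9265.

7.9265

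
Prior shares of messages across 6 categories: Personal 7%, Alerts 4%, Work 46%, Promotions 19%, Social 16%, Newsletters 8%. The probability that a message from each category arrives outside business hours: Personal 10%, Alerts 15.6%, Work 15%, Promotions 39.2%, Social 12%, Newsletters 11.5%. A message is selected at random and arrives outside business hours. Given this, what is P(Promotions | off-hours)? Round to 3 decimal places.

0.402

Unnormalized posteriors (prior × likelihood):
  Personal: 0.07 × 0.1 = 0.007
  Alerts: 0.04 × 0.156 = 0.00624
  Work: 0.46 × 0.15 = 0.069
  Promotions: 0.19 × 0.392 = 0.07448
  Social: 0.16 × 0.12 = 0.0192
  Newsletters: 0.08 × 0.115 = 0.0092
Sum = 0.18512.
P(Promotions | evidence) = 0.07448 / 0.18512 ≈ 0.402.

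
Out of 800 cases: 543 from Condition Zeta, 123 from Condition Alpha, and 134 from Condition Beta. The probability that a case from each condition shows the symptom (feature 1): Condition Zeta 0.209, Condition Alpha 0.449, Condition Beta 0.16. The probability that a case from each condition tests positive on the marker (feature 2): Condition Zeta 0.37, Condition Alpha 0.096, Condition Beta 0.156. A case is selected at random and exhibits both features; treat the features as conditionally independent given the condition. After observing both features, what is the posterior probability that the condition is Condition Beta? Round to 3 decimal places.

Compute prior × likelihood for every hypothesis:
  Condition Zeta: 0.67875 × 0.209 × 0.37 = 0.0524877375
  Condition Alpha: 0.15375 × 0.449 × 0.096 = 0.00662724
  Condition Beta: 0.1675 × 0.16 × 0.156 = 0.0041808
Total = 0.0632957775.
P(Condition Beta | evidence) = 0.0041808 / 0.0632957775 ≈ 0.066.

0.066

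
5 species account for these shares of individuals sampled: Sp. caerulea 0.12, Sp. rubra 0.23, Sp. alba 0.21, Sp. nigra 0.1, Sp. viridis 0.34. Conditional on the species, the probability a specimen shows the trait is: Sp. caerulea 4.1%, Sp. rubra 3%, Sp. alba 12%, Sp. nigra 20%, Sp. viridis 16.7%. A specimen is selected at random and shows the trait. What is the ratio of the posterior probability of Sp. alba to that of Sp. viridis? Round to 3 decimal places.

By Bayes' rule, posterior ∝ prior × likelihood:
  Sp. caerulea: 0.12 × 0.041 = 0.00492
  Sp. rubra: 0.23 × 0.03 = 0.0069
  Sp. alba: 0.21 × 0.12 = 0.0252
  Sp. nigra: 0.1 × 0.2 = 0.02
  Sp. viridis: 0.34 × 0.167 = 0.05678
Total = 0.1138.
The ratio is 0.0252 / 0.05678 (the normalizer cancels) = 0.444.

0.444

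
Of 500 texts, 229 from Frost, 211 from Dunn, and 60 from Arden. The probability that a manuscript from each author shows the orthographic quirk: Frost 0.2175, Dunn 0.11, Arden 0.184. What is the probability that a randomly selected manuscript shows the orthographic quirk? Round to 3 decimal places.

0.168

Unnormalized posteriors (prior × likelihood):
  Frost: 0.458 × 0.2175 = 0.099615
  Dunn: 0.422 × 0.11 = 0.04642
  Arden: 0.12 × 0.184 = 0.02208
P(quirk) = 0.099615 + 0.04642 + 0.02208 = 0.168115 → 0.168.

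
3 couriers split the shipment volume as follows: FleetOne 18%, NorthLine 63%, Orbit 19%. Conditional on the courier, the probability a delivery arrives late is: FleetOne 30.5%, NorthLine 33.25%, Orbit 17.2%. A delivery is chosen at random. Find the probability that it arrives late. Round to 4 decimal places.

By Bayes' rule, posterior ∝ prior × likelihood:
  FleetOne: 0.18 × 0.305 = 0.0549
  NorthLine: 0.63 × 0.3325 = 0.209475
  Orbit: 0.19 × 0.172 = 0.03268
P(late) = 0.0549 + 0.209475 + 0.03268 = 0.297055 → 0.2971.

0.2971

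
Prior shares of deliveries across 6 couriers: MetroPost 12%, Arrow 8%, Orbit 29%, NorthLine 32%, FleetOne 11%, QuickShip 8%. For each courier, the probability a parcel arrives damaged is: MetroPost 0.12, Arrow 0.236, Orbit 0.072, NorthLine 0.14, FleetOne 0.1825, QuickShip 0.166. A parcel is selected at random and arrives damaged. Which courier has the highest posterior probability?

Unnormalized posteriors (prior × likelihood):
  MetroPost: 0.12 × 0.12 = 0.0144
  Arrow: 0.08 × 0.236 = 0.01888
  Orbit: 0.29 × 0.072 = 0.02088
  NorthLine: 0.32 × 0.14 = 0.0448
  FleetOne: 0.11 × 0.1825 = 0.020075
  QuickShip: 0.08 × 0.166 = 0.01328
Sum = 0.132315.
Largest term belongs to NorthLine, so NorthLine is most probable.

NorthLine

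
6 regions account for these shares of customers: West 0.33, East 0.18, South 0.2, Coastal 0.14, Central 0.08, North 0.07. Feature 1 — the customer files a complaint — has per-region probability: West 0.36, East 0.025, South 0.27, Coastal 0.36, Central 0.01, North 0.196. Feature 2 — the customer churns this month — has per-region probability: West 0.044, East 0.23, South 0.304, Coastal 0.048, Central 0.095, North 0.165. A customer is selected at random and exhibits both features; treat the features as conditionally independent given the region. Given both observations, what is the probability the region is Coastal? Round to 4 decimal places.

Compute prior × likelihood for every hypothesis:
  West: 0.33 × 0.36 × 0.044 = 0.0052272
  East: 0.18 × 0.025 × 0.23 = 0.001035
  South: 0.2 × 0.27 × 0.304 = 0.016416
  Coastal: 0.14 × 0.36 × 0.048 = 0.0024192
  Central: 0.08 × 0.01 × 0.095 = 0.000076
  North: 0.07 × 0.196 × 0.165 = 0.0022638
Total = 0.0274372.
P(Coastal | evidence) = 0.0024192 / 0.0274372 ≈ 0.0882.

0.0882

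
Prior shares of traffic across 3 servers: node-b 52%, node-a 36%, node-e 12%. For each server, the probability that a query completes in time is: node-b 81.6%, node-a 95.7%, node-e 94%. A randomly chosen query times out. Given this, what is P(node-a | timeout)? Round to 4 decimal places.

Taking complements, P(timeout | each) = node-b 0.184, node-a 0.043, node-e 0.06.
Unnormalized posteriors (prior × likelihood):
  node-b: 0.52 × 0.184 = 0.09568
  node-a: 0.36 × 0.043 = 0.01548
  node-e: 0.12 × 0.06 = 0.0072
Total = 0.11836.
P(node-a | evidence) = 0.01548 / 0.11836 ≈ 0.1308.

0.1308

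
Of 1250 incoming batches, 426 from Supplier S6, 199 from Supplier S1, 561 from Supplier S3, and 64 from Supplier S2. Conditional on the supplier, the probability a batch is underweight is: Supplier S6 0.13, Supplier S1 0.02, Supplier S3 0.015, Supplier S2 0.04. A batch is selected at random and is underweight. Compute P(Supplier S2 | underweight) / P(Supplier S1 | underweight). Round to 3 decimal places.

Unnormalized posteriors (prior × likelihood):
  Supplier S6: 0.3408 × 0.13 = 0.044304
  Supplier S1: 0.1592 × 0.02 = 0.003184
  Supplier S3: 0.4488 × 0.015 = 0.006732
  Supplier S2: 0.0512 × 0.04 = 0.002048
Total = 0.056268.
The ratio is 0.002048 / 0.003184 (the normalizer cancels) = 0.643.

0.643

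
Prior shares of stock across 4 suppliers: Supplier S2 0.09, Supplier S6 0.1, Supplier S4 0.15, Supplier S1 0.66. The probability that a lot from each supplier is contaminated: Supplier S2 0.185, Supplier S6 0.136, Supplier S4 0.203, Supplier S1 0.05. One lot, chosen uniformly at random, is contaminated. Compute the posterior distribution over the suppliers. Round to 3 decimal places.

Supplier S2 0.178, Supplier S6 0.145, Supplier S4 0.325, Supplier S1 0.352

Compute prior × likelihood for every hypothesis:
  Supplier S2: 0.09 × 0.185 = 0.01665
  Supplier S6: 0.1 × 0.136 = 0.0136
  Supplier S4: 0.15 × 0.203 = 0.03045
  Supplier S1: 0.66 × 0.05 = 0.033
Normalizing constant = 0.0937.
P(Supplier S2 | contaminated) = 0.01665/0.0937 ≈ 0.178
P(Supplier S6 | contaminated) = 0.0136/0.0937 ≈ 0.145
P(Supplier S4 | contaminated) = 0.03045/0.0937 ≈ 0.325
P(Supplier S1 | contaminated) = 0.033/0.0937 ≈ 0.352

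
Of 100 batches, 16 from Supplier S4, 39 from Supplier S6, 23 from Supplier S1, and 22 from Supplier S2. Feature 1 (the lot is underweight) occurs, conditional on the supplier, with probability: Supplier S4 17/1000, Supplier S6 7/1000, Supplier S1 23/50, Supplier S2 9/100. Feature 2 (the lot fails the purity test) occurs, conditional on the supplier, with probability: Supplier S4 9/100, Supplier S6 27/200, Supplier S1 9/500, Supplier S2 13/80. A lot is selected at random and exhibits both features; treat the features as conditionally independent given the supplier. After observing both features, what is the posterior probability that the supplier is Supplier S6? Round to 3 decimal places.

0.064

Unnormalized posteriors (prior × likelihood):
  Supplier S4: 0.16 × 0.017 × 0.09 = 0.0002448
  Supplier S6: 0.39 × 0.007 × 0.135 = 0.00036855
  Supplier S1: 0.23 × 0.46 × 0.018 = 0.0019044
  Supplier S2: 0.22 × 0.09 × 0.1625 = 0.0032175
Total = 0.00573525.
P(Supplier S6 | evidence) = 0.00036855 / 0.00573525 ≈ 0.064.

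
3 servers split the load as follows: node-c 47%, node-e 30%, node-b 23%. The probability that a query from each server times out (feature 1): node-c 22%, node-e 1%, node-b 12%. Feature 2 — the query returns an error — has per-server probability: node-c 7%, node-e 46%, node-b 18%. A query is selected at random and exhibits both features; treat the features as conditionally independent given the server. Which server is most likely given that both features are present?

Prior × likelihood for each hypothesis:
  node-c: 0.47 × 0.22 × 0.07 = 0.007238
  node-e: 0.3 × 0.01 × 0.46 = 0.00138
  node-b: 0.23 × 0.12 × 0.18 = 0.004968
Normalizing constant = 0.013586.
Largest term belongs to node-c, so node-c is most probable.

node-c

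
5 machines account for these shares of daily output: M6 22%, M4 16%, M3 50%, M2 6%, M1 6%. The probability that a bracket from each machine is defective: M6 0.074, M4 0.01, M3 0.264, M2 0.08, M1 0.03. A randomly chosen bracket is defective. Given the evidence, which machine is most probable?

Compute prior × likelihood for every hypothesis:
  M6: 0.22 × 0.074 = 0.01628
  M4: 0.16 × 0.01 = 0.0016
  M3: 0.5 × 0.264 = 0.132
  M2: 0.06 × 0.08 = 0.0048
  M1: 0.06 × 0.03 = 0.0018
Normalizing constant = 0.15648.
Largest term belongs to M3, so M3 is most probable.

M3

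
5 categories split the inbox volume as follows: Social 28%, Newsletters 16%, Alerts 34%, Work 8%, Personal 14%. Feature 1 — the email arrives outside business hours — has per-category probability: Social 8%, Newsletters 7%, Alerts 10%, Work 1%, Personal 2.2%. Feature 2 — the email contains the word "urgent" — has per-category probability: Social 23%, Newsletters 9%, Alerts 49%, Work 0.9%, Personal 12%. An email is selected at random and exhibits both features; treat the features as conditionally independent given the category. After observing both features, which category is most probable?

Alerts

Unnormalized posteriors (prior × likelihood):
  Social: 0.28 × 0.08 × 0.23 = 0.005152
  Newsletters: 0.16 × 0.07 × 0.09 = 0.001008
  Alerts: 0.34 × 0.1 × 0.49 = 0.01666
  Work: 0.08 × 0.01 × 0.009 = 0.0000072
  Personal: 0.14 × 0.022 × 0.12 = 0.0003696
Sum = 0.0231968.
Largest term belongs to Alerts, so Alerts is most probable.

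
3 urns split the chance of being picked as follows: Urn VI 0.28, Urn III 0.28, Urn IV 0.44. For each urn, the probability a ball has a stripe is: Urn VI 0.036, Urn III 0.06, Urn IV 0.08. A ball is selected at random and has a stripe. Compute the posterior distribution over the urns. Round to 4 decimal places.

Prior × likelihood for each hypothesis:
  Urn VI: 0.28 × 0.036 = 0.01008
  Urn III: 0.28 × 0.06 = 0.0168
  Urn IV: 0.44 × 0.08 = 0.0352
Sum = 0.06208.
P(Urn VI | striped) = 0.01008/0.06208 ≈ 0.1624
P(Urn III | striped) = 0.0168/0.06208 ≈ 0.2706
P(Urn IV | striped) = 0.0352/0.06208 ≈ 0.5670

Urn VI 0.1624, Urn III 0.2706, Urn IV 0.5670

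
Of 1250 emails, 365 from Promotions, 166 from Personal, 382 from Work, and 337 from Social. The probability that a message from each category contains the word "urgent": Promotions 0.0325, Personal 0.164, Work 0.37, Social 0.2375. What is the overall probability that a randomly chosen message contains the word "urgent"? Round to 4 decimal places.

0.2084

Compute prior × likelihood for every hypothesis:
  Promotions: 0.292 × 0.0325 = 0.00949
  Personal: 0.1328 × 0.164 = 0.0217792
  Work: 0.3056 × 0.37 = 0.113072
  Social: 0.2696 × 0.2375 = 0.06403
P(urgent-flag) = 0.00949 + 0.0217792 + 0.113072 + 0.06403 = 0.2083712 → 0.2084.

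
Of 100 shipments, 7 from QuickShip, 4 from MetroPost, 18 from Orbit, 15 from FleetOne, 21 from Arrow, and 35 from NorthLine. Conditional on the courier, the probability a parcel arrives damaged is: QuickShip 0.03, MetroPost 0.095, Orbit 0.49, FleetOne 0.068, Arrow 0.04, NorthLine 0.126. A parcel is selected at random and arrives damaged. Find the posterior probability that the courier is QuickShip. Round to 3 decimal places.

0.013

Compute prior × likelihood for every hypothesis:
  QuickShip: 0.07 × 0.03 = 0.0021
  MetroPost: 0.04 × 0.095 = 0.0038
  Orbit: 0.18 × 0.49 = 0.0882
  FleetOne: 0.15 × 0.068 = 0.0102
  Arrow: 0.21 × 0.04 = 0.0084
  NorthLine: 0.35 × 0.126 = 0.0441
Total = 0.1568.
P(QuickShip | evidence) = 0.0021 / 0.1568 ≈ 0.013.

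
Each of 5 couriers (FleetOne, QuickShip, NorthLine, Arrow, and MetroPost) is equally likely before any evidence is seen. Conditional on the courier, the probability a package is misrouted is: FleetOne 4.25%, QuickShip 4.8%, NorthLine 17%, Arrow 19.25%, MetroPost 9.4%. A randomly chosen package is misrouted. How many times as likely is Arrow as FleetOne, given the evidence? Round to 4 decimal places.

Since the prior is uniform, the posterior is proportional to the likelihood:
  FleetOne: 0.0425
  QuickShip: 0.048
  NorthLine: 0.17
  Arrow: 0.1925
  MetroPost: 0.094
Total = 0.547.
The ratio is 0.1925 / 0.0425 (the normalizer cancels) = 4.5294.

4.5294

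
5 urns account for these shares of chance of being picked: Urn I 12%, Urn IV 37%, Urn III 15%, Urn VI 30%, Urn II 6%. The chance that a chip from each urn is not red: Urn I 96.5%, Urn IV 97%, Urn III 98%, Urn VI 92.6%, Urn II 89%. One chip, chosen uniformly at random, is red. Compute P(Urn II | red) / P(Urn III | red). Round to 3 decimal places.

Taking complements, P(red | each) = Urn I 0.035, Urn IV 0.03, Urn III 0.02, Urn VI 0.074, Urn II 0.11.
Unnormalized posteriors (prior × likelihood):
  Urn I: 0.12 × 0.035 = 0.0042
  Urn IV: 0.37 × 0.03 = 0.0111
  Urn III: 0.15 × 0.02 = 0.003
  Urn VI: 0.3 × 0.074 = 0.0222
  Urn II: 0.06 × 0.11 = 0.0066
Sum = 0.0471.
The ratio is 0.0066 / 0.003 (the normalizer cancels) = 2.200.

2.200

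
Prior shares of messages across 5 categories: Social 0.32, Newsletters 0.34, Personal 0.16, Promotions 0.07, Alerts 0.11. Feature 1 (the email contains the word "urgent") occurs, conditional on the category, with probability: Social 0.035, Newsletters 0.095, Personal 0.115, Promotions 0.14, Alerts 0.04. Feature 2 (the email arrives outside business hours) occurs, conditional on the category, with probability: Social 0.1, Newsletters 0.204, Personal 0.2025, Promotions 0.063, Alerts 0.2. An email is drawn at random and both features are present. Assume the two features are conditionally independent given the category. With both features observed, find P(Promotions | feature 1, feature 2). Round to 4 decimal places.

By Bayes' rule, posterior ∝ prior × likelihood:
  Social: 0.32 × 0.035 × 0.1 = 0.00112
  Newsletters: 0.34 × 0.095 × 0.204 = 0.0065892
  Personal: 0.16 × 0.115 × 0.2025 = 0.003726
  Promotions: 0.07 × 0.14 × 0.063 = 0.0006174
  Alerts: 0.11 × 0.04 × 0.2 = 0.00088
Normalizing constant = 0.0129326.
P(Promotions | evidence) = 0.0006174 / 0.0129326 ≈ 0.0477.

0.0477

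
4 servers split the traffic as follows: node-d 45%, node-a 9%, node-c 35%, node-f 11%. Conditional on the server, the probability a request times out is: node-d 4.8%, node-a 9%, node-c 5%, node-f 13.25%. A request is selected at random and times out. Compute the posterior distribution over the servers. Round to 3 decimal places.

Prior × likelihood for each hypothesis:
  node-d: 0.45 × 0.048 = 0.0216
  node-a: 0.09 × 0.09 = 0.0081
  node-c: 0.35 × 0.05 = 0.0175
  node-f: 0.11 × 0.1325 = 0.014575
Total = 0.061775.
P(node-d | timeout) = 0.0216/0.061775 ≈ 0.350
P(node-a | timeout) = 0.0081/0.061775 ≈ 0.131
P(node-c | timeout) = 0.0175/0.061775 ≈ 0.283
P(node-f | timeout) = 0.014575/0.061775 ≈ 0.236

node-d 0.350, node-a 0.131, node-c 0.283, node-f 0.236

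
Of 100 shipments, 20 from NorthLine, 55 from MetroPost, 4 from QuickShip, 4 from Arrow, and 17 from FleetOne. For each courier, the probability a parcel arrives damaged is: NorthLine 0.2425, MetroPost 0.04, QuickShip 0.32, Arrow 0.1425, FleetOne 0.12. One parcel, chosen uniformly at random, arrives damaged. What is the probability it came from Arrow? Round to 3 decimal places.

By Bayes' rule, posterior ∝ prior × likelihood:
  NorthLine: 0.2 × 0.2425 = 0.0485
  MetroPost: 0.55 × 0.04 = 0.022
  QuickShip: 0.04 × 0.32 = 0.0128
  Arrow: 0.04 × 0.1425 = 0.0057
  FleetOne: 0.17 × 0.12 = 0.0204
Sum = 0.1094.
P(Arrow | evidence) = 0.0057 / 0.1094 ≈ 0.052.

0.052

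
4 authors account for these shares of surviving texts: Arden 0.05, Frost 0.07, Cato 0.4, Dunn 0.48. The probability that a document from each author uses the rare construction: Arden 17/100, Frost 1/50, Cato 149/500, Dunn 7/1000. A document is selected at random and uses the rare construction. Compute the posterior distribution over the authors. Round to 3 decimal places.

Compute prior × likelihood for every hypothesis:
  Arden: 0.05 × 0.17 = 0.0085
  Frost: 0.07 × 0.02 = 0.0014
  Cato: 0.4 × 0.298 = 0.1192
  Dunn: 0.48 × 0.007 = 0.00336
Sum = 0.13246.
P(Arden | rare-form) = 0.0085/0.13246 ≈ 0.064
P(Frost | rare-form) = 0.0014/0.13246 ≈ 0.011
P(Cato | rare-form) = 0.1192/0.13246 ≈ 0.900
P(Dunn | rare-form) = 0.00336/0.13246 ≈ 0.025
(Check: 0.064+0.011+0.900+0.025 = 1.000.)

Arden 0.064, Frost 0.011, Cato 0.900, Dunn 0.025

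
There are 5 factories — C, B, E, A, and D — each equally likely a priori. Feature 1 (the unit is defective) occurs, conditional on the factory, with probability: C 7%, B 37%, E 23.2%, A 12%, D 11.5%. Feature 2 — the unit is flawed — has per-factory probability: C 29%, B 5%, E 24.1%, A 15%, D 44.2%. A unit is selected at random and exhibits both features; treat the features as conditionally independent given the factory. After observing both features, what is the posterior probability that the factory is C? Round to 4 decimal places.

0.1241

Since the prior is uniform, the posterior is proportional to the likelihood:
  C: 0.07 × 0.29 = 0.0203
  B: 0.37 × 0.05 = 0.0185
  E: 0.232 × 0.241 = 0.055912
  A: 0.12 × 0.15 = 0.018
  D: 0.115 × 0.442 = 0.05083
Sum = 0.163542.
P(C | evidence) = 0.0203 / 0.163542 ≈ 0.1241.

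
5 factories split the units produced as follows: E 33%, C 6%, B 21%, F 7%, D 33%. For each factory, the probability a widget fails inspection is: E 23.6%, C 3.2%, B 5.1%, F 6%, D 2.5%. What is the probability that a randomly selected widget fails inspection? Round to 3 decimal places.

Compute prior × likelihood for every hypothesis:
  E: 0.33 × 0.236 = 0.07788
  C: 0.06 × 0.032 = 0.00192
  B: 0.21 × 0.051 = 0.01071
  F: 0.07 × 0.06 = 0.0042
  D: 0.33 × 0.025 = 0.00825
P(nonconforming) = 0.07788 + 0.00192 + 0.01071 + 0.0042 + 0.00825 = 0.10296 → 0.103.

0.103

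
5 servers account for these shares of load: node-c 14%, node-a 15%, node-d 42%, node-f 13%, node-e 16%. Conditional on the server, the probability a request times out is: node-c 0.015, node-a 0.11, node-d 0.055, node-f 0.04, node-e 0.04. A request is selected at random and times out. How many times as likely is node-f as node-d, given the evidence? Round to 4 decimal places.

By Bayes' rule, posterior ∝ prior × likelihood:
  node-c: 0.14 × 0.015 = 0.0021
  node-a: 0.15 × 0.11 = 0.0165
  node-d: 0.42 × 0.055 = 0.0231
  node-f: 0.13 × 0.04 = 0.0052
  node-e: 0.16 × 0.04 = 0.0064
Normalizing constant = 0.0533.
The ratio is 0.0052 / 0.0231 (the normalizer cancels) = 0.2251.

0.2251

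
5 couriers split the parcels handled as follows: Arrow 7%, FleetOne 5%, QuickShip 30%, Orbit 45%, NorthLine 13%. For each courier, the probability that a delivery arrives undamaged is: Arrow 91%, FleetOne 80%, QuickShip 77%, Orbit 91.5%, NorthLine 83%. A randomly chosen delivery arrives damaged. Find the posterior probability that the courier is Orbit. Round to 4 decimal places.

Taking complements, P(damaged | each) = Arrow 0.09, FleetOne 0.2, QuickShip 0.23, Orbit 0.085, NorthLine 0.17.
Unnormalized posteriors (prior × likelihood):
  Arrow: 0.07 × 0.09 = 0.0063
  FleetOne: 0.05 × 0.2 = 0.01
  QuickShip: 0.3 × 0.23 = 0.069
  Orbit: 0.45 × 0.085 = 0.03825
  NorthLine: 0.13 × 0.17 = 0.0221
Total = 0.14565.
P(Orbit | evidence) = 0.03825 / 0.14565 ≈ 0.2626.

0.2626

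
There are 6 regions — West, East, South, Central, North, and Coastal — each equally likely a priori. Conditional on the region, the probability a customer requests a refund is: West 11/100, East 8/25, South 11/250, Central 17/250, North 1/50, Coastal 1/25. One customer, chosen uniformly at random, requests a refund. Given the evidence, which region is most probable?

East

With a uniform prior (1/6 each), posterior ∝ likelihood:
  West: 0.11
  East: 0.32
  South: 0.044
  Central: 0.068
  North: 0.02
  Coastal: 0.04
Total = 0.602.
Largest term belongs to East, so East is most probable.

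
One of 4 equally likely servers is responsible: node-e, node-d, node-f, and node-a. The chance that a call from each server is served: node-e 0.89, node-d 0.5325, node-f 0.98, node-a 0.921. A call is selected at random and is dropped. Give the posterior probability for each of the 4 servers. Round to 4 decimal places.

Taking complements, P(dropped | each) = node-e 0.11, node-d 0.4675, node-f 0.02, node-a 0.079.
With a uniform prior (1/4 each), posterior ∝ likelihood:
  node-e: 0.11
  node-d: 0.4675
  node-f: 0.02
  node-a: 0.079
Sum = 0.6765.
P(node-e | dropped) = 0.11/0.6765 ≈ 0.1626
P(node-d | dropped) = 0.4675/0.6765 ≈ 0.6911
P(node-f | dropped) = 0.02/0.6765 ≈ 0.0296
P(node-a | dropped) = 0.079/0.6765 ≈ 0.1168
(Check: 0.1626+0.6911+0.0296+0.1168 = 1.0001.)

node-e 0.1626, node-d 0.6911, node-f 0.0296, node-a 0.1168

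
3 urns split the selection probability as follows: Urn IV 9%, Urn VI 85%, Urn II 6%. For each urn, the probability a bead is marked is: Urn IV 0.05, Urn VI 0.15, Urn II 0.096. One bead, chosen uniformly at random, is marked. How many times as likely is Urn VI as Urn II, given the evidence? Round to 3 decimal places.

22.135

Prior × likelihood for each hypothesis:
  Urn IV: 0.09 × 0.05 = 0.0045
  Urn VI: 0.85 × 0.15 = 0.1275
  Urn II: 0.06 × 0.096 = 0.00576
Normalizing constant = 0.13776.
The ratio is 0.1275 / 0.00576 (the normalizer cancels) = 22.135.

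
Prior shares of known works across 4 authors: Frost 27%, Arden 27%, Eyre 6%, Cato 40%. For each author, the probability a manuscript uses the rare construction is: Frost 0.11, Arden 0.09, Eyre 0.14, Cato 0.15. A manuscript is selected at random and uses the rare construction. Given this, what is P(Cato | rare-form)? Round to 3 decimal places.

Unnormalized posteriors (prior × likelihood):
  Frost: 0.27 × 0.11 = 0.0297
  Arden: 0.27 × 0.09 = 0.0243
  Eyre: 0.06 × 0.14 = 0.0084
  Cato: 0.4 × 0.15 = 0.06
Sum = 0.1224.
P(Cato | evidence) = 0.06 / 0.1224 ≈ 0.490.

0.490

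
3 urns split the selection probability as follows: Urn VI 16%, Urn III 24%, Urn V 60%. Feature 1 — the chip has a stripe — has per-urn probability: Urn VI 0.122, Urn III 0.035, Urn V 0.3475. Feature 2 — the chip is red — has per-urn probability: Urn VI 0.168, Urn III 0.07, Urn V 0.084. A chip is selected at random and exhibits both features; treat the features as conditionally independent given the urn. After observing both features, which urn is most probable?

Urn V

Unnormalized posteriors (prior × likelihood):
  Urn VI: 0.16 × 0.122 × 0.168 = 0.00327936
  Urn III: 0.24 × 0.035 × 0.07 = 0.000588
  Urn V: 0.6 × 0.3475 × 0.084 = 0.017514
Normalizing constant = 0.02138136.
Largest term belongs to Urn V, so Urn V is most probable.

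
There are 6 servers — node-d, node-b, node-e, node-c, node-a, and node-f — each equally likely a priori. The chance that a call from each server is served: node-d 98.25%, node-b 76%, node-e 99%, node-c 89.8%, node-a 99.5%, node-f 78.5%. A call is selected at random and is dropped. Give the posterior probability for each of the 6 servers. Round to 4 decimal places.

Taking complements, P(dropped | each) = node-d 0.0175, node-b 0.24, node-e 0.01, node-c 0.102, node-a 0.005, node-f 0.215.
Since the prior is uniform, the posterior is proportional to the likelihood:
  node-d: 0.0175
  node-b: 0.24
  node-e: 0.01
  node-c: 0.102
  node-a: 0.005
  node-f: 0.215
Total = 0.5895.
P(node-d | dropped) = 0.0175/0.5895 ≈ 0.0297
P(node-b | dropped) = 0.24/0.5895 ≈ 0.4071
P(node-e | dropped) = 0.01/0.5895 ≈ 0.0170
P(node-c | dropped) = 0.102/0.5895 ≈ 0.1730
P(node-a | dropped) = 0.005/0.5895 ≈ 0.0085
P(node-f | dropped) = 0.215/0.5895 ≈ 0.3647
(Check: 0.0297+0.4071+0.0170+0.1730+0.0085+0.3647 = 1.0000.)

node-d 0.0297, node-b 0.4071, node-e 0.0170, node-c 0.1730, node-a 0.0085, node-f 0.3647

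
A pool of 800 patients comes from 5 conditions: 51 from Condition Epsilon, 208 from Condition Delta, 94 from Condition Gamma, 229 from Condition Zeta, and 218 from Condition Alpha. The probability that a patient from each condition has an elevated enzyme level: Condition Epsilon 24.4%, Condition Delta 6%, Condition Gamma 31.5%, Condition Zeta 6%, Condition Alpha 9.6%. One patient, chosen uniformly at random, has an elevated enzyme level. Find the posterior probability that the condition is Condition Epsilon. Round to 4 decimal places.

Compute prior × likelihood for every hypothesis:
  Condition Epsilon: 0.06375 × 0.244 = 0.015555
  Condition Delta: 0.26 × 0.06 = 0.0156
  Condition Gamma: 0.1175 × 0.315 = 0.0370125
  Condition Zeta: 0.28625 × 0.06 = 0.017175
  Condition Alpha: 0.2725 × 0.096 = 0.02616
Sum = 0.1115025.
P(Condition Epsilon | evidence) = 0.015555 / 0.1115025 ≈ 0.1395.

0.1395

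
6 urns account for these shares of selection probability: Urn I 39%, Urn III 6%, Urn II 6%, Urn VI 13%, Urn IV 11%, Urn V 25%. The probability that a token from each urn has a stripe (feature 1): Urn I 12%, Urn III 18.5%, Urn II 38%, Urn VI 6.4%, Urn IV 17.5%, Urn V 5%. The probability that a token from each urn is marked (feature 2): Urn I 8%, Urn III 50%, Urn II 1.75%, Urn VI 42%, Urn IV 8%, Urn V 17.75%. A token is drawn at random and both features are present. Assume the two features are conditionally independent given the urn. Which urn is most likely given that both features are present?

Compute prior × likelihood for every hypothesis:
  Urn I: 0.39 × 0.12 × 0.08 = 0.003744
  Urn III: 0.06 × 0.185 × 0.5 = 0.00555
  Urn II: 0.06 × 0.38 × 0.0175 = 0.000399
  Urn VI: 0.13 × 0.064 × 0.42 = 0.0034944
  Urn IV: 0.11 × 0.175 × 0.08 = 0.00154
  Urn V: 0.25 × 0.05 × 0.1775 = 0.00221875
Normalizing constant = 0.01694615.
Largest term belongs to Urn III, so Urn III is most probable.

Urn III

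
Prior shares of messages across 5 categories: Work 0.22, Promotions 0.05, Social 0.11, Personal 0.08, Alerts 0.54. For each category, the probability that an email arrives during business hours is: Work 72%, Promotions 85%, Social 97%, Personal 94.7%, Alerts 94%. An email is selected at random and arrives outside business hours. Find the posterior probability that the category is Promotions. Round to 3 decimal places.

Taking complements, P(off-hours | each) = Work 0.28, Promotions 0.15, Social 0.03, Personal 0.053, Alerts 0.06.
Unnormalized posteriors (prior × likelihood):
  Work: 0.22 × 0.28 = 0.0616
  Promotions: 0.05 × 0.15 = 0.0075
  Social: 0.11 × 0.03 = 0.0033
  Personal: 0.08 × 0.053 = 0.00424
  Alerts: 0.54 × 0.06 = 0.0324
Sum = 0.10904.
P(Promotions | evidence) = 0.0075 / 0.10904 ≈ 0.069.

0.069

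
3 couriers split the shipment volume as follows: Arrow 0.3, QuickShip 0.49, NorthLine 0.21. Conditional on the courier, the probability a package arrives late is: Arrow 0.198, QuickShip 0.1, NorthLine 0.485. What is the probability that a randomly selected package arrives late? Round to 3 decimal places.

Prior × likelihood for each hypothesis:
  Arrow: 0.3 × 0.198 = 0.0594
  QuickShip: 0.49 × 0.1 = 0.049
  NorthLine: 0.21 × 0.485 = 0.10185
P(late) = 0.0594 + 0.049 + 0.10185 = 0.21025 → 0.210.

0.210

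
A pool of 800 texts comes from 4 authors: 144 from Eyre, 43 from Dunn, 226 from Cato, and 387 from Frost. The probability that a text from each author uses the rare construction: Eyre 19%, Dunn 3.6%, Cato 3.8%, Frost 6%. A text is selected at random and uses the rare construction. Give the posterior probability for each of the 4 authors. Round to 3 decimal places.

Compute prior × likelihood for every hypothesis:
  Eyre: 0.18 × 0.19 = 0.0342
  Dunn: 0.05375 × 0.036 = 0.001935
  Cato: 0.2825 × 0.038 = 0.010735
  Frost: 0.48375 × 0.06 = 0.029025
Sum = 0.075895.
P(Eyre | rare-form) = 0.0342/0.075895 ≈ 0.451
P(Dunn | rare-form) = 0.001935/0.075895 ≈ 0.025
P(Cato | rare-form) = 0.010735/0.075895 ≈ 0.141
P(Frost | rare-form) = 0.029025/0.075895 ≈ 0.382
(Check: 0.451+0.025+0.141+0.382 = 0.999.)

Eyre 0.451, Dunn 0.025, Cato 0.141, Frost 0.382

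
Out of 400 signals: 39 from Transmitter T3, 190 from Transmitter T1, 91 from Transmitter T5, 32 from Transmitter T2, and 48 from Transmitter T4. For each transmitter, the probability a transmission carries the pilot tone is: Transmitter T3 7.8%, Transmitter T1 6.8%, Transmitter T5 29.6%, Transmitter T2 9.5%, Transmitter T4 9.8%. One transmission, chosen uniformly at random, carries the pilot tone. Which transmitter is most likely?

Unnormalized posteriors (prior × likelihood):
  Transmitter T3: 0.0975 × 0.078 = 0.007605
  Transmitter T1: 0.475 × 0.068 = 0.0323
  Transmitter T5: 0.2275 × 0.296 = 0.06734
  Transmitter T2: 0.08 × 0.095 = 0.0076
  Transmitter T4: 0.12 × 0.098 = 0.01176
Normalizing constant = 0.126605.
Largest term belongs to Transmitter T5, so Transmitter T5 is most probable.

Transmitter T5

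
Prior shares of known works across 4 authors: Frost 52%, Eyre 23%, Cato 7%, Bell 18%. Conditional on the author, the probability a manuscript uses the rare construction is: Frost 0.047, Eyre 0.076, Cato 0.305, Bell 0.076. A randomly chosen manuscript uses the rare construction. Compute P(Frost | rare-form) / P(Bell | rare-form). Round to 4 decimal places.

1.7865

Unnormalized posteriors (prior × likelihood):
  Frost: 0.52 × 0.047 = 0.02444
  Eyre: 0.23 × 0.076 = 0.01748
  Cato: 0.07 × 0.305 = 0.02135
  Bell: 0.18 × 0.076 = 0.01368
Sum = 0.07695.
The ratio is 0.02444 / 0.01368 (the normalizer cancels) = 1.7865.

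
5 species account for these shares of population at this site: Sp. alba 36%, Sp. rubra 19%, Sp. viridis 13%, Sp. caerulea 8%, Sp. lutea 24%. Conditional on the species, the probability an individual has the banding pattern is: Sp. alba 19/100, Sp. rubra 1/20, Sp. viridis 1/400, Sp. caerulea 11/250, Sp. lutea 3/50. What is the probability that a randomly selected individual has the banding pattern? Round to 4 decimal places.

Unnormalized posteriors (prior × likelihood):
  Sp. alba: 0.36 × 0.19 = 0.0684
  Sp. rubra: 0.19 × 0.05 = 0.0095
  Sp. viridis: 0.13 × 0.0025 = 0.000325
  Sp. caerulea: 0.08 × 0.044 = 0.00352
  Sp. lutea: 0.24 × 0.06 = 0.0144
P(banded) = 0.0684 + 0.0095 + 0.000325 + 0.00352 + 0.0144 = 0.096145 → 0.0961.

0.0961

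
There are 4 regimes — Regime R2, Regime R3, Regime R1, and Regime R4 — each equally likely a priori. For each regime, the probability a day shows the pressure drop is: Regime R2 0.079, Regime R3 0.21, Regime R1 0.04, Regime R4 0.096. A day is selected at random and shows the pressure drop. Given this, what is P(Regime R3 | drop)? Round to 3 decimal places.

0.494

Since the prior is uniform, the posterior is proportional to the likelihood:
  Regime R2: 0.079
  Regime R3: 0.21
  Regime R1: 0.04
  Regime R4: 0.096
Total = 0.425.
P(Regime R3 | evidence) = 0.21 / 0.425 ≈ 0.494.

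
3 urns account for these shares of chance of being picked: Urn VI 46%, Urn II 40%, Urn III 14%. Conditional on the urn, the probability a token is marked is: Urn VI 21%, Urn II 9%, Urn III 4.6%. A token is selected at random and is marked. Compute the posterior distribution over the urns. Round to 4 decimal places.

Urn VI 0.6948, Urn II 0.2589, Urn III 0.0463

Unnormalized posteriors (prior × likelihood):
  Urn VI: 0.46 × 0.21 = 0.0966
  Urn II: 0.4 × 0.09 = 0.036
  Urn III: 0.14 × 0.046 = 0.00644
Total = 0.13904.
P(Urn VI | marked) = 0.0966/0.13904 ≈ 0.6948
P(Urn II | marked) = 0.036/0.13904 ≈ 0.2589
P(Urn III | marked) = 0.00644/0.13904 ≈ 0.0463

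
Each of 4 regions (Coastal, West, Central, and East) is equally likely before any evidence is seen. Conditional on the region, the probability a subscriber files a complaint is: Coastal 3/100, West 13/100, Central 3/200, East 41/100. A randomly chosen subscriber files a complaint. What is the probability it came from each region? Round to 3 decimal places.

Since the prior is uniform, the posterior is proportional to the likelihood:
  Coastal: 0.03
  West: 0.13
  Central: 0.015
  East: 0.41
Total = 0.585.
P(Coastal | complaint) = 0.03/0.585 ≈ 0.051
P(West | complaint) = 0.13/0.585 ≈ 0.222
P(Central | complaint) = 0.015/0.585 ≈ 0.026
P(East | complaint) = 0.41/0.585 ≈ 0.701

Coastal 0.051, West 0.222, Central 0.026, East 0.701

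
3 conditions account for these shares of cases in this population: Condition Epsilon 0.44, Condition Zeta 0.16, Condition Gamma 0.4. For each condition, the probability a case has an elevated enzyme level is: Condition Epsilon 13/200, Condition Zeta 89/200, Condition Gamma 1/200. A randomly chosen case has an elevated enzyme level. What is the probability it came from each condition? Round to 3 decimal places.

Unnormalized posteriors (prior × likelihood):
  Condition Epsilon: 0.44 × 0.065 = 0.0286
  Condition Zeta: 0.16 × 0.445 = 0.0712
  Condition Gamma: 0.4 × 0.005 = 0.002
Sum = 0.1018.
P(Condition Epsilon | elevated) = 0.0286/0.1018 ≈ 0.281
P(Condition Zeta | elevated) = 0.0712/0.1018 ≈ 0.699
P(Condition Gamma | elevated) = 0.002/0.1018 ≈ 0.020

Condition Epsilon 0.281, Condition Zeta 0.699, Condition Gamma 0.020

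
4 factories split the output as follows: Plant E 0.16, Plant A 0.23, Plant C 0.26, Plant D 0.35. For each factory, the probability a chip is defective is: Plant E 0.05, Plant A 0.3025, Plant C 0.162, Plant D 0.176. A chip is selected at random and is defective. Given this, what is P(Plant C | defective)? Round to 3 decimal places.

By Bayes' rule, posterior ∝ prior × likelihood:
  Plant E: 0.16 × 0.05 = 0.008
  Plant A: 0.23 × 0.3025 = 0.069575
  Plant C: 0.26 × 0.162 = 0.04212
  Plant D: 0.35 × 0.176 = 0.0616
Total = 0.181295.
P(Plant C | evidence) = 0.04212 / 0.181295 ≈ 0.232.

0.232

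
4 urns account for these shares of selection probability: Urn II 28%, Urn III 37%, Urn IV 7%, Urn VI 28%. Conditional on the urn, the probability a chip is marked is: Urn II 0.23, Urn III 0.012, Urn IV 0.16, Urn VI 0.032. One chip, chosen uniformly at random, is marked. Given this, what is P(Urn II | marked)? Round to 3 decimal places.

0.724

By Bayes' rule, posterior ∝ prior × likelihood:
  Urn II: 0.28 × 0.23 = 0.0644
  Urn III: 0.37 × 0.012 = 0.00444
  Urn IV: 0.07 × 0.16 = 0.0112
  Urn VI: 0.28 × 0.032 = 0.00896
Sum = 0.089.
P(Urn II | evidence) = 0.0644 / 0.089 ≈ 0.724.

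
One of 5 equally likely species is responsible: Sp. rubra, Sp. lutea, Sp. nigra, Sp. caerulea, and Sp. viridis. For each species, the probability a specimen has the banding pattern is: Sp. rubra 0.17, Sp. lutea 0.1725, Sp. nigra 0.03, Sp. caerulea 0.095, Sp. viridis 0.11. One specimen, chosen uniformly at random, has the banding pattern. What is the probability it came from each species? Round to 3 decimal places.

Since the prior is uniform, the posterior is proportional to the likelihood:
  Sp. rubra: 0.17
  Sp. lutea: 0.1725
  Sp. nigra: 0.03
  Sp. caerulea: 0.095
  Sp. viridis: 0.11
Total = 0.5775.
P(Sp. rubra | banded) = 0.17/0.5775 ≈ 0.294
P(Sp. lutea | banded) = 0.1725/0.5775 ≈ 0.299
P(Sp. nigra | banded) = 0.03/0.5775 ≈ 0.052
P(Sp. caerulea | banded) = 0.095/0.5775 ≈ 0.165
P(Sp. viridis | banded) = 0.11/0.5775 ≈ 0.190
(Check: 0.294+0.299+0.052+0.165+0.190 = 1.000.)

Sp. rubra 0.294, Sp. lutea 0.299, Sp. nigra 0.052, Sp. caerulea 0.165, Sp. viridis 0.190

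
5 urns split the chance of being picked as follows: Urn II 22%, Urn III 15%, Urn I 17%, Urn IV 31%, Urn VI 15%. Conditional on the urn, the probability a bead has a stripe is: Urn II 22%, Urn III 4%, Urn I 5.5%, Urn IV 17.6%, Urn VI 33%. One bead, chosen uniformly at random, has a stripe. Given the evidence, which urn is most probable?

Urn IV

Prior × likelihood for each hypothesis:
  Urn II: 0.22 × 0.22 = 0.0484
  Urn III: 0.15 × 0.04 = 0.006
  Urn I: 0.17 × 0.055 = 0.00935
  Urn IV: 0.31 × 0.176 = 0.05456
  Urn VI: 0.15 × 0.33 = 0.0495
Sum = 0.16781.
Largest term belongs to Urn IV, so Urn IV is most probable.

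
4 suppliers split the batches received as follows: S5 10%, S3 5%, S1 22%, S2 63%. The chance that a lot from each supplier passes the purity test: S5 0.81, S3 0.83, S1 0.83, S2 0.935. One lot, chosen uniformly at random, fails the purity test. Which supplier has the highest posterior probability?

S2

Taking complements, P(off-spec | each) = S5 0.19, S3 0.17, S1 0.17, S2 0.065.
Compute prior × likelihood for every hypothesis:
  S5: 0.1 × 0.19 = 0.019
  S3: 0.05 × 0.17 = 0.0085
  S1: 0.22 × 0.17 = 0.0374
  S2: 0.63 × 0.065 = 0.04095
Normalizing constant = 0.10585.
Largest term belongs to S2, so S2 is most probable.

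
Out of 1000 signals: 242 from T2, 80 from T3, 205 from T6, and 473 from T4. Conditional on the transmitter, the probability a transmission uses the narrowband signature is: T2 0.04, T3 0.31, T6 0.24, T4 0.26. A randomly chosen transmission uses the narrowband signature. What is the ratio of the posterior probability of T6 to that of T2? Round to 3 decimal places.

5.083

By Bayes' rule, posterior ∝ prior × likelihood:
  T2: 0.242 × 0.04 = 0.00968
  T3: 0.08 × 0.31 = 0.0248
  T6: 0.205 × 0.24 = 0.0492
  T4: 0.473 × 0.26 = 0.12298
Sum = 0.20666.
The ratio is 0.0492 / 0.00968 (the normalizer cancels) = 5.083.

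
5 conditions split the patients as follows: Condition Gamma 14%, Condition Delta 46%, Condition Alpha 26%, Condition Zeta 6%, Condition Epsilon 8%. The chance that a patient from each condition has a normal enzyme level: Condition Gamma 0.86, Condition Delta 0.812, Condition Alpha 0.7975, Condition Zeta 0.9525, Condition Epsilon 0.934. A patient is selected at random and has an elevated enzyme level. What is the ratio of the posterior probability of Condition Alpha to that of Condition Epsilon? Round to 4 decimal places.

Taking complements, P(elevated | each) = Condition Gamma 0.14, Condition Delta 0.188, Condition Alpha 0.2025, Condition Zeta 0.0475, Condition Epsilon 0.066.
Unnormalized posteriors (prior × likelihood):
  Condition Gamma: 0.14 × 0.14 = 0.0196
  Condition Delta: 0.46 × 0.188 = 0.08648
  Condition Alpha: 0.26 × 0.2025 = 0.05265
  Condition Zeta: 0.06 × 0.0475 = 0.00285
  Condition Epsilon: 0.08 × 0.066 = 0.00528
Total = 0.16686.
The ratio is 0.05265 / 0.00528 (the normalizer cancels) = 9.9716.

9.9716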